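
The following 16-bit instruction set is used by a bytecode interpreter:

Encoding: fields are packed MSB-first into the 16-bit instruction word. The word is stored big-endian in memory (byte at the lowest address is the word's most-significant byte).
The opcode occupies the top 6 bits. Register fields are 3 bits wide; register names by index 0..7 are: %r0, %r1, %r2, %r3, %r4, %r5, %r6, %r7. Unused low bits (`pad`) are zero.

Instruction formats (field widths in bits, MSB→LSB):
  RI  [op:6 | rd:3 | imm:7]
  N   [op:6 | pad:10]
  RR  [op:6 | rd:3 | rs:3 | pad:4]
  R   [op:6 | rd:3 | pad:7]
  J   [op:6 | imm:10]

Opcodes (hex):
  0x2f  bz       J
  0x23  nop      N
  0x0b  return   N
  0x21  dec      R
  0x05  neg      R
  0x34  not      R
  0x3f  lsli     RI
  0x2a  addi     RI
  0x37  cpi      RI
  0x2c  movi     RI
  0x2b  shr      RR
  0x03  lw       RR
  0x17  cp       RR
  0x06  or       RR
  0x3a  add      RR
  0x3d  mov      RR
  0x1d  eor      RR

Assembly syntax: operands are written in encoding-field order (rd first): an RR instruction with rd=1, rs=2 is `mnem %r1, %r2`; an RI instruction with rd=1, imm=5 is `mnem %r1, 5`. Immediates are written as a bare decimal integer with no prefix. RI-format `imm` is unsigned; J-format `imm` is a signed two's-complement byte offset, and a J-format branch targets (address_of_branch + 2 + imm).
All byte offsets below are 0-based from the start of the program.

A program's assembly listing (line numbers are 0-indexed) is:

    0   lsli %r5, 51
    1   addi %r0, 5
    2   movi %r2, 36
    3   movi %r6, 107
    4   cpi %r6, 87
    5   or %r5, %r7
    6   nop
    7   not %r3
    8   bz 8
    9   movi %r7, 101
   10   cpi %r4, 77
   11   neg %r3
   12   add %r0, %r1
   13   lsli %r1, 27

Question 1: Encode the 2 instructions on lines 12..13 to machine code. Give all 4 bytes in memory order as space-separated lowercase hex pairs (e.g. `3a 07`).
e8 10 fc 9b

L12: add op=0x3a:6|rd=0:3|rs=1:3|pad=0:4 ⇒ 0xe810 ⇒ big e8 10
L13: lsli op=0x3f:6|rd=1:3|imm=27:7 ⇒ 0xfc9b ⇒ big fc 9b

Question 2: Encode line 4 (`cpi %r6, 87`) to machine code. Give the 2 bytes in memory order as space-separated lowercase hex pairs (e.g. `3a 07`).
df 57

L4: cpi op=0x37:6|rd=6:3|imm=87:7 ⇒ 0xdf57 ⇒ big df 57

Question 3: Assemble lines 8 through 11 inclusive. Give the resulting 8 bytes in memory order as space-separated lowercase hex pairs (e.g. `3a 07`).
bc 08 b3 e5 de 4d 15 80

L8: bz op=0x2f:6|imm=8:10 ⇒ 0xbc08 ⇒ big bc 08
L9: movi op=0x2c:6|rd=7:3|imm=101:7 ⇒ 0xb3e5 ⇒ big b3 e5
L10: cpi op=0x37:6|rd=4:3|imm=77:7 ⇒ 0xde4d ⇒ big de 4d
L11: neg op=0x5:6|rd=3:3|pad=0:7 ⇒ 0x1580 ⇒ big 15 80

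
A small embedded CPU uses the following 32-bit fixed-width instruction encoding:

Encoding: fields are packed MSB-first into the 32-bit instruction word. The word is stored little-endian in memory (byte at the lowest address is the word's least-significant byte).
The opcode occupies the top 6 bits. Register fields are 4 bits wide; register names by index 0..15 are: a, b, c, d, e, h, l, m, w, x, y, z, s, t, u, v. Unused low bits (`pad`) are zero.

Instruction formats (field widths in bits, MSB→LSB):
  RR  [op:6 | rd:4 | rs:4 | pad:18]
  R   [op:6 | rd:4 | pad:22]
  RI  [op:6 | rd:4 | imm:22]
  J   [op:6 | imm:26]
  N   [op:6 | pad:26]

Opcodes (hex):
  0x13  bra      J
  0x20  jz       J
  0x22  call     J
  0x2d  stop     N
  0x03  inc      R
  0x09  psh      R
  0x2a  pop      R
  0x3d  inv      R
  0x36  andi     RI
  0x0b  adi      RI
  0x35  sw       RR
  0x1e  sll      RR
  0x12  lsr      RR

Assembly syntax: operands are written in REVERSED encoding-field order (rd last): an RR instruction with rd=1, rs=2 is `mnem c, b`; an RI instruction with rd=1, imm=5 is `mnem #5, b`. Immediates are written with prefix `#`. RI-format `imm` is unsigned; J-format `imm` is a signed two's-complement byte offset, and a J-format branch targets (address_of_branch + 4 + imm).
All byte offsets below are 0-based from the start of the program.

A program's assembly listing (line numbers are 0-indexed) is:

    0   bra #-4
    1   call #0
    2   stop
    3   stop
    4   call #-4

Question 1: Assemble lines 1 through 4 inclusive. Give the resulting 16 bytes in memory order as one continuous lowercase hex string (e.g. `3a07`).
00000088000000b4000000b4fcffff8b

line 1 (call): pack op=0x22:6|imm=0:26 = 0x88000000; little→ 00 00 00 88
line 2 (stop): pack op=0x2d:6|pad=0:26 = 0xb4000000; little→ 00 00 00 b4
line 3 (stop): pack op=0x2d:6|pad=0:26 = 0xb4000000; little→ 00 00 00 b4
line 4 (call): pack op=0x22:6|imm=-4:26 = 0x8bfffffc; little→ fc ff ff 8b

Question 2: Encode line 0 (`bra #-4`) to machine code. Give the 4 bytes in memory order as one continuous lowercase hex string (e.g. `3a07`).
fcffff4f

0. bra fields op=0x13:6|imm=-4:26 → word 4ffffffch → fc ff ff 4f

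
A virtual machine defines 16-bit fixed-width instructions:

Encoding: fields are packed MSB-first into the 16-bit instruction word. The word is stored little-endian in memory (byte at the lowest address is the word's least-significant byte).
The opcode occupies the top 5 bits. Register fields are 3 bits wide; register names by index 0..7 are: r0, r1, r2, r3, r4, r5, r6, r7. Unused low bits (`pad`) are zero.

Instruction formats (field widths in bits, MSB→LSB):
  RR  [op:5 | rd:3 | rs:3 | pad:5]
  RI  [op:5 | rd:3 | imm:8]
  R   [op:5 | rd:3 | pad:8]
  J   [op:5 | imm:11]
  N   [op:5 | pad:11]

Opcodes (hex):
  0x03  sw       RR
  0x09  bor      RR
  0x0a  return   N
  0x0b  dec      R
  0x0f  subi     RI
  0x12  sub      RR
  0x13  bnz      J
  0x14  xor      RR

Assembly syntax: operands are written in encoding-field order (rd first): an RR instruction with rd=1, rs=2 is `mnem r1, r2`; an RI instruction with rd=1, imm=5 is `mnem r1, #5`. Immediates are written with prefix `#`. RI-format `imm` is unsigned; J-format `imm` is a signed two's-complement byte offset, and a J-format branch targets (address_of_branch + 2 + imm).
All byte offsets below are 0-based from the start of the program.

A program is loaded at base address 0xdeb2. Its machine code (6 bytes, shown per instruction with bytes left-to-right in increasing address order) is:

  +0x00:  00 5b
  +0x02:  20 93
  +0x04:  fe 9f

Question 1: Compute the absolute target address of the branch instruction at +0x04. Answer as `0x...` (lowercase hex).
off 0x04: read fe 9f as little → 0x9ffe
  top 5b → 0x13 → bnz [J]
  imm: (w>>0)&0x7ff=0x7fe (s11→-2) → #-2
  target = base 0xdeb2 + off 0x04 + 2 + imm -2 = 0xdeb6

0xdeb6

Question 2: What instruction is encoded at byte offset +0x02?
[02] 20 93 → 0x9320
  opcode bits[15:11]=0x12: sub/RR
  [10:8] rd=3 = r3
  [7:5] rs=1 = r1

sub r3, r1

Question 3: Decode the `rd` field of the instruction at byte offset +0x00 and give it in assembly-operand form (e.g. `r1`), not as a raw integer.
@+00  little-endian(00 5b) = 0x5b00
  opcode bits[15:11]=0xb: dec/R
  [10:8] rd=3 = r3

r3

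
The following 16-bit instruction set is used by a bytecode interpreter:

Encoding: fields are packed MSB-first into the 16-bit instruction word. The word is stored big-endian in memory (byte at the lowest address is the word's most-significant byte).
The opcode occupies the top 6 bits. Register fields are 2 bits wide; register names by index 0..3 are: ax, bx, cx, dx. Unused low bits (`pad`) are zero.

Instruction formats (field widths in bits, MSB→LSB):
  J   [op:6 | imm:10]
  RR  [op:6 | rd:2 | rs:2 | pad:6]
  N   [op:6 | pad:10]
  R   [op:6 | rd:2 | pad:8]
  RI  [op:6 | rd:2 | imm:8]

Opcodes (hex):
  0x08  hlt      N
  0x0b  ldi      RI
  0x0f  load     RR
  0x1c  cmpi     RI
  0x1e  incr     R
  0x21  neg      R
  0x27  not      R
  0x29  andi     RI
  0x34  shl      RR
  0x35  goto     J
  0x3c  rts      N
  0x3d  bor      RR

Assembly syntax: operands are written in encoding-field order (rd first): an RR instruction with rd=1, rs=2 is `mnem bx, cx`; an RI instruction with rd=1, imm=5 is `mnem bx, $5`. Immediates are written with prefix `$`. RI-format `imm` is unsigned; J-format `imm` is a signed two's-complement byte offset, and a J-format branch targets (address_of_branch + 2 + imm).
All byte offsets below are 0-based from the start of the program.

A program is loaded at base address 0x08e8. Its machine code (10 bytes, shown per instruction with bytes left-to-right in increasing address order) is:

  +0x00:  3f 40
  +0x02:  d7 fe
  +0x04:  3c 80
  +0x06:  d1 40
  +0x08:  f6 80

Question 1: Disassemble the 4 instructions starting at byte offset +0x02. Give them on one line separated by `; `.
goto $-2; load ax, cx; shl bx, bx; bor cx, cx

@+02  big-endian(d7 fe) = 0xd7fe
  op=0xd7fe>>10=0x35 ⇒ goto (J)
  imm: (w>>0)&0x3ff=0x3fe (s10→-2) → $-2
@+04  big-endian(3c 80) = 0x3c80
  op=0x3c80>>10=0xf ⇒ load (RR)
  rd: (w>>8)&0x3=0x0 → ax
  rs: (w>>6)&0x3=0x2 → cx
@+06  big-endian(d1 40) = 0xd140
  op=0xd140>>10=0x34 ⇒ shl (RR)
  rd: (w>>8)&0x3=0x1 → bx
  rs: (w>>6)&0x3=0x1 → bx
@+08  big-endian(f6 80) = 0xf680
  op=0xf680>>10=0x3d ⇒ bor (RR)
  rd: (w>>8)&0x3=0x2 → cx
  rs: (w>>6)&0x3=0x2 → cx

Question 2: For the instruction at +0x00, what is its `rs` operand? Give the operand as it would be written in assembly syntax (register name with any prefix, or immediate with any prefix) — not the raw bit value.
@+00  big-endian(3f 40) = 0x3f40
  op=0x3f40>>10=0xf ⇒ load (RR)
  [9:8] rd=3 = dx
  [7:6] rs=1 = bx

bx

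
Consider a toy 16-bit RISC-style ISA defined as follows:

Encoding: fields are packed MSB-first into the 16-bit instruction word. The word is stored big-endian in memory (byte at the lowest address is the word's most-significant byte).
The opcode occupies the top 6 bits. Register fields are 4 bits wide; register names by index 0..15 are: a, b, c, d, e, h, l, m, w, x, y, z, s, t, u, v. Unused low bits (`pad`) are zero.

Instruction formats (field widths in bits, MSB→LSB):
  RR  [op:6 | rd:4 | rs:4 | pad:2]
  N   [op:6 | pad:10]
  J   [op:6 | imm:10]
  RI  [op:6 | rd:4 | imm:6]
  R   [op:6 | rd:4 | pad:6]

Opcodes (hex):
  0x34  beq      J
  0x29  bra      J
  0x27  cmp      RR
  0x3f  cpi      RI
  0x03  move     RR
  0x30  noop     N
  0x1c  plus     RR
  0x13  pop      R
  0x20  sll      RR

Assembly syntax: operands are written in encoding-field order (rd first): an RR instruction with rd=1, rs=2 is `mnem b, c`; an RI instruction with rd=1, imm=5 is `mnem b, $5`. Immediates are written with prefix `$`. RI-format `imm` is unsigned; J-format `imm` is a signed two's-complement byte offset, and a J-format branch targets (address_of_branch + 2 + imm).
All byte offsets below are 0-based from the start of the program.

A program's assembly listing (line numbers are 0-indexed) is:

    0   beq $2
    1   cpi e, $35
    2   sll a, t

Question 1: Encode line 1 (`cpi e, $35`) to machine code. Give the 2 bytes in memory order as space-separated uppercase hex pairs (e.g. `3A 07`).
FD 23

L1: cpi op=0x3f:6|rd=4:4|imm=35:6 ⇒ 0xfd23 ⇒ big fd 23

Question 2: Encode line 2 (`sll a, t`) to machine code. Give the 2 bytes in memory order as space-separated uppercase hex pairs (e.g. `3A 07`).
80 34

line 2 (sll): pack op=0x20:6|rd=0:4|rs=13:4|pad=0:2 = 0x8034; big→ 80 34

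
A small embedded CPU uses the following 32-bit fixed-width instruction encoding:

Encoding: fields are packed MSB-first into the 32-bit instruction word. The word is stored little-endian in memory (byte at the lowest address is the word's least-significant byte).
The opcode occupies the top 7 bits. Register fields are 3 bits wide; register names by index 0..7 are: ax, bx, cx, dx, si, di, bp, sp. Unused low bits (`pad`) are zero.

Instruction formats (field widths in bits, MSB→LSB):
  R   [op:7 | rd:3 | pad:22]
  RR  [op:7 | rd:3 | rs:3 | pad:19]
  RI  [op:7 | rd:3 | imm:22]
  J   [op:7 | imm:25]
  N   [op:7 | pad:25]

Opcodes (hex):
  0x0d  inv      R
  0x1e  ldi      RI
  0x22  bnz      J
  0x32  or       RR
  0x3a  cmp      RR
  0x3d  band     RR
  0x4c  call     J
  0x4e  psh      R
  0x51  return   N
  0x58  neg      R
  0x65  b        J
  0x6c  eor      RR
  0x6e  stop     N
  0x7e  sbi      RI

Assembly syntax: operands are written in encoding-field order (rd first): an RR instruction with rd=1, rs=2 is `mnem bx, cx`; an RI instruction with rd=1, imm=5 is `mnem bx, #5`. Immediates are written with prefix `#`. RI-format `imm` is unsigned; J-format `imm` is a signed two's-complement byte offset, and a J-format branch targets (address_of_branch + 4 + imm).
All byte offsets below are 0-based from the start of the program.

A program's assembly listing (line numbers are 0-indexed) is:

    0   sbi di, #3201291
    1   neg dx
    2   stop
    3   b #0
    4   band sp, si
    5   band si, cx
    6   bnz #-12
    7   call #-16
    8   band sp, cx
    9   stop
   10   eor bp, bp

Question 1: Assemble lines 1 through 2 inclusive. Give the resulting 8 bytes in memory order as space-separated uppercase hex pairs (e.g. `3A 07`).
L1: neg op=0x58:7|rd=3:3|pad=0:22 ⇒ 0xb0c00000 ⇒ little 00 00 c0 b0
L2: stop op=0x6e:7|pad=0:25 ⇒ 0xdc000000 ⇒ little 00 00 00 dc

00 00 C0 B0 00 00 00 DC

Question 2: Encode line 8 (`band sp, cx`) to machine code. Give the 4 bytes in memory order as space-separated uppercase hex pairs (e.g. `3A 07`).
L8: band op=0x3d:7|rd=7:3|rs=2:3|pad=0:19 ⇒ 0x7bd00000 ⇒ little 00 00 d0 7b

00 00 D0 7B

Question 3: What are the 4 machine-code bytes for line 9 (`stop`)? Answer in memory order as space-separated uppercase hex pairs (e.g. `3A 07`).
L9: stop op=0x6e:7|pad=0:25 ⇒ 0xdc000000 ⇒ little 00 00 00 dc

00 00 00 DC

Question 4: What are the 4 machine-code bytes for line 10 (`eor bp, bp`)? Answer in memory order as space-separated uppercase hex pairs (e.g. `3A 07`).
00 00 B0 D9

L10: eor op=0x6c:7|rd=6:3|rs=6:3|pad=0:19 ⇒ 0xd9b00000 ⇒ little 00 00 b0 d9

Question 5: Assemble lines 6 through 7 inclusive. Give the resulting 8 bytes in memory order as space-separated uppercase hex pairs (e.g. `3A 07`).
F4 FF FF 45 F0 FF FF 99

L6: bnz op=0x22:7|imm=-12:25 ⇒ 0x45fffff4 ⇒ little f4 ff ff 45
L7: call op=0x4c:7|imm=-16:25 ⇒ 0x99fffff0 ⇒ little f0 ff ff 99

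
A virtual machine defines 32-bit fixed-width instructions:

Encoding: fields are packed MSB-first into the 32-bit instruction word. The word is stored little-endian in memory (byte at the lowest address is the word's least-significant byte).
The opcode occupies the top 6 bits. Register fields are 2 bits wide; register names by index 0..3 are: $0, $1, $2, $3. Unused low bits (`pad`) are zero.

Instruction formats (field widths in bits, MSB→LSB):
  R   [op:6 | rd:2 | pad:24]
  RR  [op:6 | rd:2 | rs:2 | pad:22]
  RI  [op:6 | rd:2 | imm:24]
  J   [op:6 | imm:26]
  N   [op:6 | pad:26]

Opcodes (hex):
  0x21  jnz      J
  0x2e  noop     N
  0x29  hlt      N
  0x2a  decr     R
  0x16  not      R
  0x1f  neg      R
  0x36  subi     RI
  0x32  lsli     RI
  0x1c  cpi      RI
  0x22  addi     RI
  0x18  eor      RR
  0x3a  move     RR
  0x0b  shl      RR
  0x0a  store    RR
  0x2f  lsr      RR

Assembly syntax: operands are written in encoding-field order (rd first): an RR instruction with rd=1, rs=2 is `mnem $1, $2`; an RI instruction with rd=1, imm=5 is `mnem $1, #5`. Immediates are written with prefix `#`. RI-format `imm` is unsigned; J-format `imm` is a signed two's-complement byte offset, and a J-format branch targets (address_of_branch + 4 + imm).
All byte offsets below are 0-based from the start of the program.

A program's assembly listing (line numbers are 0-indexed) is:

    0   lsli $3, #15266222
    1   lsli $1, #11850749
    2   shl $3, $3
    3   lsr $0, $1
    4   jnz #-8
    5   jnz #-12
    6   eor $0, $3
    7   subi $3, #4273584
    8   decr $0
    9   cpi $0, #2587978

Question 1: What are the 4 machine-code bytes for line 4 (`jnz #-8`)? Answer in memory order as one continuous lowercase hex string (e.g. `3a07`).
f8ffff87

L4: jnz op=0x21:6|imm=-8:26 ⇒ 0x87fffff8 ⇒ little f8 ff ff 87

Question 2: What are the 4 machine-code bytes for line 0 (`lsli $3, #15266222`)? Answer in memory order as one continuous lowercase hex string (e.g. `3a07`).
aef1e8cb

0. lsli fields op=0x32:6|rd=3:2|imm=15266222:24 → word cbe8f1aeh → ae f1 e8 cb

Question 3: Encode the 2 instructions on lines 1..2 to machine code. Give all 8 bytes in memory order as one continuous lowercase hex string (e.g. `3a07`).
L1: lsli op=0x32:6|rd=1:2|imm=11850749:24 ⇒ 0xc9b4d3fd ⇒ little fd d3 b4 c9
L2: shl op=0xb:6|rd=3:2|rs=3:2|pad=0:22 ⇒ 0x2fc00000 ⇒ little 00 00 c0 2f

fdd3b4c90000c02f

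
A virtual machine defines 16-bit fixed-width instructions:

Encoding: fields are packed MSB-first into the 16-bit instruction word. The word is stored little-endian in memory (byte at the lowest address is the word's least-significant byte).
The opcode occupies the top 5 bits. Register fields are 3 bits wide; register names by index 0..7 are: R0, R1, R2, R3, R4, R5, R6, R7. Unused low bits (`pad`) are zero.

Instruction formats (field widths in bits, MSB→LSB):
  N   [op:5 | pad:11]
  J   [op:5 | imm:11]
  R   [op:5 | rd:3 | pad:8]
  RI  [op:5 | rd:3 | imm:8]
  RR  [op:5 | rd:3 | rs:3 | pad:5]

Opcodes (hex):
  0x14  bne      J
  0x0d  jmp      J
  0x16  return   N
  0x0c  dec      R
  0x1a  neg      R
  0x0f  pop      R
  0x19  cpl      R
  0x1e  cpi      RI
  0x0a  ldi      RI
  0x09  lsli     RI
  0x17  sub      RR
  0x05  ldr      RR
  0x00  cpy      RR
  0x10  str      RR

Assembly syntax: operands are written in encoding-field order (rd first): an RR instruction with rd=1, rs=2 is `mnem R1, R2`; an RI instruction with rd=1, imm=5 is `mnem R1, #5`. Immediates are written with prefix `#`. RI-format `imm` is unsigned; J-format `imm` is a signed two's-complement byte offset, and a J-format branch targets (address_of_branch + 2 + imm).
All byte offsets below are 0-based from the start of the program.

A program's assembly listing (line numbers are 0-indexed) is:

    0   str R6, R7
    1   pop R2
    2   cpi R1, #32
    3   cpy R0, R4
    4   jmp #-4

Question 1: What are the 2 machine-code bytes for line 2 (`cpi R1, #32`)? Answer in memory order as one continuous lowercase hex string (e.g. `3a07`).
2. cpi fields op=0x1e:5|rd=1:3|imm=32:8 → word f120h → 20 f1

20f1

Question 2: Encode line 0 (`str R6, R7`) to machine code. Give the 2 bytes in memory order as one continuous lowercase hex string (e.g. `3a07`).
e086

0. str fields op=0x10:5|rd=6:3|rs=7:3|pad=0:5 → word 86e0h → e0 86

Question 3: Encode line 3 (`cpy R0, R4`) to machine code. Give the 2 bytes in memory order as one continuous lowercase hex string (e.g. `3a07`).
line 3 (cpy): pack op=0x0:5|rd=0:3|rs=4:3|pad=0:5 = 0x0080; little→ 80 00

8000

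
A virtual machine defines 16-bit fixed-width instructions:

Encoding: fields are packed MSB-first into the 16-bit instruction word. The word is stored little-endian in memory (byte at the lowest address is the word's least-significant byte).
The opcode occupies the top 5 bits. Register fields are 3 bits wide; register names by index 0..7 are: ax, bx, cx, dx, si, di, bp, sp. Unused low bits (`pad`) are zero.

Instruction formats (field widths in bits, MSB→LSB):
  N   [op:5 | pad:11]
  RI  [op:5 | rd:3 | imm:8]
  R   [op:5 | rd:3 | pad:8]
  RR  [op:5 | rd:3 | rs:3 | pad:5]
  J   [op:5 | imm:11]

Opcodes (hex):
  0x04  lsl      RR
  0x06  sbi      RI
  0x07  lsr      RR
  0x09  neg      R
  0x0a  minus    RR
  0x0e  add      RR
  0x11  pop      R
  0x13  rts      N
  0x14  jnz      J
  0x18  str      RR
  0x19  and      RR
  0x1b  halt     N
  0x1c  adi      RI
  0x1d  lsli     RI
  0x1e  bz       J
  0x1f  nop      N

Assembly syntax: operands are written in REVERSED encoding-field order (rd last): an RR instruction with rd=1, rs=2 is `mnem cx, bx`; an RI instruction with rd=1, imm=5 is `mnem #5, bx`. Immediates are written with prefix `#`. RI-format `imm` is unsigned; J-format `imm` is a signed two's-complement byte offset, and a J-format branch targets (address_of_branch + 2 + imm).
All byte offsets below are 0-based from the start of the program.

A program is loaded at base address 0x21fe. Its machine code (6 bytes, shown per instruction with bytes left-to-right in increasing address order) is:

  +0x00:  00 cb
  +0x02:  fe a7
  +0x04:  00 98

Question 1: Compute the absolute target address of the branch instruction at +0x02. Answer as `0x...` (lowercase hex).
off 0x02: read fe a7 as little → 0xa7fe
  top 5b → 0x14 → jnz [J]
  imm@[10:0]=0x7fe (s11→-2) ⇒ #-2
  target = base 0x21fe + off 0x02 + 2 + imm -2 = 0x2200

0x2200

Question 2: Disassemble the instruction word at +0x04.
off 0x04: read 00 98 as little → 0x9800
  top 5b → 0x13 → rts [N]

rts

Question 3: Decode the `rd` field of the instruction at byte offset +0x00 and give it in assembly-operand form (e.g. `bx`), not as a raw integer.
off 0x00: read 00 cb as little → 0xcb00
  top 5b → 0x19 → and [RR]
  rd@[10:8]=0x3 ⇒ dx
  rs@[7:5]=0x0 ⇒ ax

dx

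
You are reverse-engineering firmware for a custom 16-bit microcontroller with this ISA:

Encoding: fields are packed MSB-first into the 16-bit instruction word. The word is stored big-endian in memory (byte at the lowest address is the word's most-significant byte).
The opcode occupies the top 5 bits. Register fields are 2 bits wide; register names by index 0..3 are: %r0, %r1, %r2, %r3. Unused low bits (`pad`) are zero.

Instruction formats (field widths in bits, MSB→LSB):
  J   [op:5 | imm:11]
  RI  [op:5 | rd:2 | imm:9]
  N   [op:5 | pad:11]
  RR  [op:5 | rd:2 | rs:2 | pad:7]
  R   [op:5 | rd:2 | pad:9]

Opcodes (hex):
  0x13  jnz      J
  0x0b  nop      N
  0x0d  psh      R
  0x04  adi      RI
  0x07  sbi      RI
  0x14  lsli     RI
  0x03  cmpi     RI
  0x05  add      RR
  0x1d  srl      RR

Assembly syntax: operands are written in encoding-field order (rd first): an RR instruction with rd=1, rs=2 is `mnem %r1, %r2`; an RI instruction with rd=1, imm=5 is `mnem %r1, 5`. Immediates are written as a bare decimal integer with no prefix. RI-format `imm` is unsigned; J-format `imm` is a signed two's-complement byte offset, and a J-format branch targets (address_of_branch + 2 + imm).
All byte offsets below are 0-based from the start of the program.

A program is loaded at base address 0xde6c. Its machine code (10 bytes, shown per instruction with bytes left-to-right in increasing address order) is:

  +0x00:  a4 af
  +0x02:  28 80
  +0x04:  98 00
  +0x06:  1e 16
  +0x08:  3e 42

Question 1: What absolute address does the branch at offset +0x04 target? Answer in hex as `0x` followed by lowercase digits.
0xde72

[04] 98 00 → 0x9800
  opcode bits[15:11]=0x13: jnz/J
  imm@[10:0]=0x0 ⇒ 0
  target = base 0xde6c + off 0x04 + 2 + imm 0 = 0xde72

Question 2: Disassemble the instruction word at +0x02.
off 0x02: read 28 80 as big → 0x2880
  opcode bits[15:11]=0x5: add/RR
  rd@[10:9]=0x0 ⇒ %r0
  rs@[8:7]=0x1 ⇒ %r1

add %r0, %r1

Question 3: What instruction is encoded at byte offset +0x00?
lsli %r2, 175

@+00  big-endian(a4 af) = 0xa4af
  opcode bits[15:11]=0x14: lsli/RI
  rd@[10:9]=0x2 ⇒ %r2
  imm@[8:0]=0xaf ⇒ 175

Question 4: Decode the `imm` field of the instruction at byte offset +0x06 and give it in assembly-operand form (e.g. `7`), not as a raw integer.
+0x06: 1e 16 ⇒ word 0x1e16 (big)
  opcode bits[15:11]=0x3: cmpi/RI
  rd@[10:9]=0x3 ⇒ %r3
  imm@[8:0]=0x16 ⇒ 22

22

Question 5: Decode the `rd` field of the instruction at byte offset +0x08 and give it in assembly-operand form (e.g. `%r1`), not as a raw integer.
%r3

off 0x08: read 3e 42 as big → 0x3e42
  opcode bits[15:11]=0x7: sbi/RI
  rd: (w>>9)&0x3=0x3 → %r3
  imm: (w>>0)&0x1ff=0x42 → 66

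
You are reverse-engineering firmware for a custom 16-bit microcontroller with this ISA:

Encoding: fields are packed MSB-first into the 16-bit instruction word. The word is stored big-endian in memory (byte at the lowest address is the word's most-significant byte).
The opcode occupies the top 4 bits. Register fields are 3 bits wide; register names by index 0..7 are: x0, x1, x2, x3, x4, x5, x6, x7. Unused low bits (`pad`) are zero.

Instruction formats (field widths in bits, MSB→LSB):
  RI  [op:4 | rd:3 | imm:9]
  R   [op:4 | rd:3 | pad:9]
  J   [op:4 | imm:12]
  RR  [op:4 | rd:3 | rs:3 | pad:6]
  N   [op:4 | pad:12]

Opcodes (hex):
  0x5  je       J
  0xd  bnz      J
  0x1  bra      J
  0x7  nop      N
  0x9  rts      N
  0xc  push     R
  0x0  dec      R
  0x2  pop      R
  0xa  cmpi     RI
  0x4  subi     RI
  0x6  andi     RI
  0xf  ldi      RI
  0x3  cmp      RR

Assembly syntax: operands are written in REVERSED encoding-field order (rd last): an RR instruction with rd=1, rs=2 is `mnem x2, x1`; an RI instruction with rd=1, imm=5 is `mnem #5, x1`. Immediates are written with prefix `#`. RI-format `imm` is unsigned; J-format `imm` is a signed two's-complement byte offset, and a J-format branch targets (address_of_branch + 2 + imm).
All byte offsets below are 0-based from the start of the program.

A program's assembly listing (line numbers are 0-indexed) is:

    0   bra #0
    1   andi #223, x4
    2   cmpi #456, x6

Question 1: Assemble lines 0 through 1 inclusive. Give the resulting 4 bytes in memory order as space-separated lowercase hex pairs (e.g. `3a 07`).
L0: bra op=0x1:4|imm=0:12 ⇒ 0x1000 ⇒ big 10 00
L1: andi op=0x6:4|rd=4:3|imm=223:9 ⇒ 0x68df ⇒ big 68 df

10 00 68 df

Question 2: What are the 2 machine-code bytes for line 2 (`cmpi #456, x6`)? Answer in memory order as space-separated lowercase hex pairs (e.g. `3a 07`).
2. cmpi fields op=0xa:4|rd=6:3|imm=456:9 → word adc8h → ad c8

ad c8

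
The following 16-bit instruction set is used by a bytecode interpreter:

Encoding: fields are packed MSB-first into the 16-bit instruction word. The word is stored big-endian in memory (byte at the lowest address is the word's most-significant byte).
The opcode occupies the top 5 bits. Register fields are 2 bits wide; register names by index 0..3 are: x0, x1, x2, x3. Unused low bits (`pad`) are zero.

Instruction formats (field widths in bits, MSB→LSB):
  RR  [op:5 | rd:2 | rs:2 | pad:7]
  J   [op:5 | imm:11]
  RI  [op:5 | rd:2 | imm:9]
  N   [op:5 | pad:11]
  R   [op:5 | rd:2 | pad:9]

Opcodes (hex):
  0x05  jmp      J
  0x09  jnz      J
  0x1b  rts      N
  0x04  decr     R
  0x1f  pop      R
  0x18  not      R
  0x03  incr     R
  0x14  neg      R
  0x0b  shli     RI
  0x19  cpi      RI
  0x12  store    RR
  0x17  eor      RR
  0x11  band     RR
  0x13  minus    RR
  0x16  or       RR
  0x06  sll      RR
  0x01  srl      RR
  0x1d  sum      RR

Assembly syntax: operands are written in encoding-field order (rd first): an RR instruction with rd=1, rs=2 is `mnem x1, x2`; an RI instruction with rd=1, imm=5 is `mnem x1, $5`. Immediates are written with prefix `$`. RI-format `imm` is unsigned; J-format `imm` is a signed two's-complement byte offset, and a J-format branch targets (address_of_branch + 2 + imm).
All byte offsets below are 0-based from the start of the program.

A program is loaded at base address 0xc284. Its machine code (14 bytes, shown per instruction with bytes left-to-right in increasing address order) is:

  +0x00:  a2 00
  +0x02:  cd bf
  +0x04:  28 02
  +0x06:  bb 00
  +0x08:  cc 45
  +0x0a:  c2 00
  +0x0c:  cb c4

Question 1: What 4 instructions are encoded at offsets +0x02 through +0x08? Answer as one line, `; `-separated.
cpi x2, $447; jmp $2; eor x1, x2; cpi x2, $69

@+02  big-endian(cd bf) = 0xcdbf
  top 5b → 0x19 → cpi [RI]
  rd: (w>>9)&0x3=0x2 → x2
  imm: (w>>0)&0x1ff=0x1bf → $447
@+04  big-endian(28 02) = 0x2802
  top 5b → 0x5 → jmp [J]
  imm: (w>>0)&0x7ff=0x2 → $2
@+06  big-endian(bb 00) = 0xbb00
  top 5b → 0x17 → eor [RR]
  rd: (w>>9)&0x3=0x1 → x1
  rs: (w>>7)&0x3=0x2 → x2
@+08  big-endian(cc 45) = 0xcc45
  top 5b → 0x19 → cpi [RI]
  rd: (w>>9)&0x3=0x2 → x2
  imm: (w>>0)&0x1ff=0x45 → $69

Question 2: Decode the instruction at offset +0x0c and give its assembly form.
off 0x0c: read cb c4 as big → 0xcbc4
  opcode bits[15:11]=0x19: cpi/RI
  [10:9] rd=1 = x1
  [8:0] imm=452 = $452

cpi x1, $452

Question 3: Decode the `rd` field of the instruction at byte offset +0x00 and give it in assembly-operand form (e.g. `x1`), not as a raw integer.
@+00  big-endian(a2 00) = 0xa200
  opcode bits[15:11]=0x14: neg/R
  [10:9] rd=1 = x1

x1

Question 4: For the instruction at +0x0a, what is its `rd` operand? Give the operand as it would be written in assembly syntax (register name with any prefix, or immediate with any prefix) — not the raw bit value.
+0x0a: c2 00 ⇒ word 0xc200 (big)
  op=0xc200>>11=0x18 ⇒ not (R)
  rd: (w>>9)&0x3=0x1 → x1

x1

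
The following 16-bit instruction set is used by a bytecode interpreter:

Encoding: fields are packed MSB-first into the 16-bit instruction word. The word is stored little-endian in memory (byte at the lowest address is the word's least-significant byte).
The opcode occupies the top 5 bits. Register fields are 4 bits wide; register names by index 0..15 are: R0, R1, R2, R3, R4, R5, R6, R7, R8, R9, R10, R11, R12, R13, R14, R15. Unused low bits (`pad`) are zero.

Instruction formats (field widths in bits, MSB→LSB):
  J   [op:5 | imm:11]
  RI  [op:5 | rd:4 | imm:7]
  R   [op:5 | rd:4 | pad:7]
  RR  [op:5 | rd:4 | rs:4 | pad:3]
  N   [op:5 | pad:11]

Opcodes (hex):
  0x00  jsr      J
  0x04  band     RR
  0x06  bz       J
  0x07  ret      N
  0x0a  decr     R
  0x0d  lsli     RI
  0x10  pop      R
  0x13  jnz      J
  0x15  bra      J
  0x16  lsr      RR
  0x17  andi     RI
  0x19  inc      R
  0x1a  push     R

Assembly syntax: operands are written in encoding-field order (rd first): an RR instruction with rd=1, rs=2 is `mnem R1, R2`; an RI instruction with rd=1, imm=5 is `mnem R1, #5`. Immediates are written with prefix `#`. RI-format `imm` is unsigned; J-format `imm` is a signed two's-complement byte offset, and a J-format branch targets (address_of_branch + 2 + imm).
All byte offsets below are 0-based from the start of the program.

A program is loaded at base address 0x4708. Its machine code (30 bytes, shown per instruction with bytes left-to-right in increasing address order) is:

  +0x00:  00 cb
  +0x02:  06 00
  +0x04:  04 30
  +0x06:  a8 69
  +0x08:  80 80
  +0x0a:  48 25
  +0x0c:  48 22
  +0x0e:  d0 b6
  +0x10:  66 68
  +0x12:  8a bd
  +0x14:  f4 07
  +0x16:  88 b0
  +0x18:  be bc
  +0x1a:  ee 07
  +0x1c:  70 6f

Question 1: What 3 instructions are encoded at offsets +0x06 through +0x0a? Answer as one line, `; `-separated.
lsli R3, #40; pop R1; band R10, R9

off 0x06: read a8 69 as little → 0x69a8
  opcode bits[15:11]=0xd: lsli/RI
  rd@[10:7]=0x3 ⇒ R3
  imm@[6:0]=0x28 ⇒ #40
off 0x08: read 80 80 as little → 0x8080
  opcode bits[15:11]=0x10: pop/R
  rd@[10:7]=0x1 ⇒ R1
off 0x0a: read 48 25 as little → 0x2548
  opcode bits[15:11]=0x4: band/RR
  rd@[10:7]=0xa ⇒ R10
  rs@[6:3]=0x9 ⇒ R9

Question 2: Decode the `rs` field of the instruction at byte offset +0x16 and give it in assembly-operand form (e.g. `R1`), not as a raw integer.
R1

+0x16: 88 b0 ⇒ word 0xb088 (little)
  opcode bits[15:11]=0x16: lsr/RR
  [10:7] rd=1 = R1
  [6:3] rs=1 = R1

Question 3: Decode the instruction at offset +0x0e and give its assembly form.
lsr R13, R10

+0x0e: d0 b6 ⇒ word 0xb6d0 (little)
  top 5b → 0x16 → lsr [RR]
  [10:7] rd=13 = R13
  [6:3] rs=10 = R10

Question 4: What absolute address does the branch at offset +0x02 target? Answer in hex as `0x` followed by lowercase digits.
[02] 06 00 → 0x0006
  op=0x0006>>11=0x0 ⇒ jsr (J)
  imm: (w>>0)&0x7ff=0x6 → #6
  target = base 0x4708 + off 0x02 + 2 + imm 6 = 0x4712

0x4712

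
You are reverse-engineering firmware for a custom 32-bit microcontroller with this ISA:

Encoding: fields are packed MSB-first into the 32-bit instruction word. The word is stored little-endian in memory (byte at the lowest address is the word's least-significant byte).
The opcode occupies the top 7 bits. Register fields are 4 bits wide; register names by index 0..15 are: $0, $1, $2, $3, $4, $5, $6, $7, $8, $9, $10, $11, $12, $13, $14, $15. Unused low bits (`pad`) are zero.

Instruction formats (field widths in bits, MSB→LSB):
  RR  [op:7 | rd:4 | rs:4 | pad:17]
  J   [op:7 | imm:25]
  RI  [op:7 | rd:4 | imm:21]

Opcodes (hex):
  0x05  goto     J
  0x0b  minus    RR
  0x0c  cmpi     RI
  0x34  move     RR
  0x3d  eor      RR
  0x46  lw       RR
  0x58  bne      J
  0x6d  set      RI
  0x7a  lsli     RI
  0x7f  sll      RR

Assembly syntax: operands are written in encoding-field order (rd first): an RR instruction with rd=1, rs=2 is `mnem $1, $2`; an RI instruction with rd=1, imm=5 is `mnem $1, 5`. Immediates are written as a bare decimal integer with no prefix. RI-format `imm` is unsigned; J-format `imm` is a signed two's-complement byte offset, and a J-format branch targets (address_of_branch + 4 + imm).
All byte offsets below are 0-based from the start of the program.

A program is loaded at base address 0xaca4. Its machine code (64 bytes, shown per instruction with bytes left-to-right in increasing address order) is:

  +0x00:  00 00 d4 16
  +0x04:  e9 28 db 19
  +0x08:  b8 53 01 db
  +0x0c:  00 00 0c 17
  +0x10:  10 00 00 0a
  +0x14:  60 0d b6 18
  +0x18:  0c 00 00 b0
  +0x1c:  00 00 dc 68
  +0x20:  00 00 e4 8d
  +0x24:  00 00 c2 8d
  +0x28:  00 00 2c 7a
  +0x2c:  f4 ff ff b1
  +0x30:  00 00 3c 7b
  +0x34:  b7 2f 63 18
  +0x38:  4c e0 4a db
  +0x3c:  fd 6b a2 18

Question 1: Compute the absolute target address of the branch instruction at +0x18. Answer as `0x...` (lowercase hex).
0xaccc

@+18  little-endian(0c 00 00 b0) = 0xb000000c
  op=0xb000000c>>25=0x58 ⇒ bne (J)
  imm: (w>>0)&0x1ffffff=0xc → 12
  target = base 0xaca4 + off 0x18 + 4 + imm 12 = 0xaccc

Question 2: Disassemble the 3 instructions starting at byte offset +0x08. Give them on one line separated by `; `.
set $8, 86968; minus $8, $6; goto 16

+0x08: b8 53 01 db ⇒ word 0xdb0153b8 (little)
  top 7b → 0x6d → set [RI]
  rd: (w>>21)&0xf=0x8 → $8
  imm: (w>>0)&0x1fffff=0x153b8 → 86968
+0x0c: 00 00 0c 17 ⇒ word 0x170c0000 (little)
  top 7b → 0xb → minus [RR]
  rd: (w>>21)&0xf=0x8 → $8
  rs: (w>>17)&0xf=0x6 → $6
+0x10: 10 00 00 0a ⇒ word 0x0a000010 (little)
  top 7b → 0x5 → goto [J]
  imm: (w>>0)&0x1ffffff=0x10 → 16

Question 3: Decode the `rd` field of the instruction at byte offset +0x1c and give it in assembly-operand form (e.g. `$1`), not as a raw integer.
+0x1c: 00 00 dc 68 ⇒ word 0x68dc0000 (little)
  opcode bits[31:25]=0x34: move/RR
  [24:21] rd=6 = $6
  [20:17] rs=14 = $14

$6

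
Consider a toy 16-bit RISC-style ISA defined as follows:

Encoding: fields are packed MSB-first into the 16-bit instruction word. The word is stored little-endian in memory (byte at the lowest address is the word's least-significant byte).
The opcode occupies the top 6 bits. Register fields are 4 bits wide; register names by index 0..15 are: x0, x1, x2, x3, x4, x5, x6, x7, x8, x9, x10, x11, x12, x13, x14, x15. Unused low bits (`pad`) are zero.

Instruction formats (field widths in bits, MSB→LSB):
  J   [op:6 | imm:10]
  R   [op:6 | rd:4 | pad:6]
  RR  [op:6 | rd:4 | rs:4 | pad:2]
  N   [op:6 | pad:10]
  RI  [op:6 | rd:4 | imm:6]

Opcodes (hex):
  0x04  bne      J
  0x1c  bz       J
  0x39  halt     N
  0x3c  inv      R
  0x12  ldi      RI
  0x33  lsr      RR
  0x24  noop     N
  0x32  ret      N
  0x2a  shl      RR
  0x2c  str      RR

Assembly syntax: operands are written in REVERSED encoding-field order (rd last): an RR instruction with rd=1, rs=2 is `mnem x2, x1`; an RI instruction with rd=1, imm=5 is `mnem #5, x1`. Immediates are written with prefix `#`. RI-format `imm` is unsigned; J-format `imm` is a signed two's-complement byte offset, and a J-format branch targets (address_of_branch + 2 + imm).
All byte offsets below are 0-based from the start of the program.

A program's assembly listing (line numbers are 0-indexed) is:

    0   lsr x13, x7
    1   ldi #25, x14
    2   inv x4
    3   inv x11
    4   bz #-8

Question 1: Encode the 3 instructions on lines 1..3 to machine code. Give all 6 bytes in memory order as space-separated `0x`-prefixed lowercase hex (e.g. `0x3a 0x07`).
1. ldi fields op=0x12:6|rd=14:4|imm=25:6 → word 4b99h → 99 4b
2. inv fields op=0x3c:6|rd=4:4|pad=0:6 → word f100h → 00 f1
3. inv fields op=0x3c:6|rd=11:4|pad=0:6 → word f2c0h → c0 f2

0x99 0x4b 0x00 0xf1 0xc0 0xf2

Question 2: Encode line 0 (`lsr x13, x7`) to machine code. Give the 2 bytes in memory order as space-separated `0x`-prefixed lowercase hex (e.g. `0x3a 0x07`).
0xf4 0xcd

L0: lsr op=0x33:6|rd=7:4|rs=13:4|pad=0:2 ⇒ 0xcdf4 ⇒ little f4 cd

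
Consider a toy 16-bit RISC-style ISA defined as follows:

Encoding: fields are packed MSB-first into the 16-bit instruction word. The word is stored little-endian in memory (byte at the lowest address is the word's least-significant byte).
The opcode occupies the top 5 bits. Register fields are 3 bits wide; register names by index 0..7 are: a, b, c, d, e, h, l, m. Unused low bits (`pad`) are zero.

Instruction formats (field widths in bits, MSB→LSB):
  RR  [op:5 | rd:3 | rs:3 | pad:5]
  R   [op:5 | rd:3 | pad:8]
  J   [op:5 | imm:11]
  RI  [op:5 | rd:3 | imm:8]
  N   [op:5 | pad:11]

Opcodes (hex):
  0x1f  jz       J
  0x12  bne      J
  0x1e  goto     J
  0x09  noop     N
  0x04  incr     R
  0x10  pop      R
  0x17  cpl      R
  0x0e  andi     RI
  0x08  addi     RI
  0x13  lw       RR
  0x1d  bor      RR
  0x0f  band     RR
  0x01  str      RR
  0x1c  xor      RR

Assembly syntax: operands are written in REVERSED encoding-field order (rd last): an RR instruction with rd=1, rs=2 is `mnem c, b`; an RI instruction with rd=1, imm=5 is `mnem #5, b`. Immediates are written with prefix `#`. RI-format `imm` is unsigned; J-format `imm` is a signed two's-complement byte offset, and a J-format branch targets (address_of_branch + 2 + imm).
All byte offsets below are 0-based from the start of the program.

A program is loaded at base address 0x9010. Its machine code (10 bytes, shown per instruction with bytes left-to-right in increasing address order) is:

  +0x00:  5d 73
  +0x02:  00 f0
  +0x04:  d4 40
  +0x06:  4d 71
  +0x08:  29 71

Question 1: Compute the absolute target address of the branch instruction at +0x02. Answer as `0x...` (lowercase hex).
0x9014

[02] 00 f0 → 0xf000
  opcode bits[15:11]=0x1e: goto/J
  [10:0] imm=0 = #0
  target = base 0x9010 + off 0x02 + 2 + imm 0 = 0x9014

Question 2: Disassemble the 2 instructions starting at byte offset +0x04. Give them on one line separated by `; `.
+0x04: d4 40 ⇒ word 0x40d4 (little)
  op=0x40d4>>11=0x8 ⇒ addi (RI)
  rd@[10:8]=0x0 ⇒ a
  imm@[7:0]=0xd4 ⇒ #212
+0x06: 4d 71 ⇒ word 0x714d (little)
  op=0x714d>>11=0xe ⇒ andi (RI)
  rd@[10:8]=0x1 ⇒ b
  imm@[7:0]=0x4d ⇒ #77

addi #212, a; andi #77, b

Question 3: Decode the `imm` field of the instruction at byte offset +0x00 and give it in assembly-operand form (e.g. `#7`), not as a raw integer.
#93

@+00  little-endian(5d 73) = 0x735d
  op=0x735d>>11=0xe ⇒ andi (RI)
  [10:8] rd=3 = d
  [7:0] imm=93 = #93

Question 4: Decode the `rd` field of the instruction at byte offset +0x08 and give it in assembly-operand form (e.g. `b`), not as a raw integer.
b

+0x08: 29 71 ⇒ word 0x7129 (little)
  top 5b → 0xe → andi [RI]
  [10:8] rd=1 = b
  [7:0] imm=41 = #41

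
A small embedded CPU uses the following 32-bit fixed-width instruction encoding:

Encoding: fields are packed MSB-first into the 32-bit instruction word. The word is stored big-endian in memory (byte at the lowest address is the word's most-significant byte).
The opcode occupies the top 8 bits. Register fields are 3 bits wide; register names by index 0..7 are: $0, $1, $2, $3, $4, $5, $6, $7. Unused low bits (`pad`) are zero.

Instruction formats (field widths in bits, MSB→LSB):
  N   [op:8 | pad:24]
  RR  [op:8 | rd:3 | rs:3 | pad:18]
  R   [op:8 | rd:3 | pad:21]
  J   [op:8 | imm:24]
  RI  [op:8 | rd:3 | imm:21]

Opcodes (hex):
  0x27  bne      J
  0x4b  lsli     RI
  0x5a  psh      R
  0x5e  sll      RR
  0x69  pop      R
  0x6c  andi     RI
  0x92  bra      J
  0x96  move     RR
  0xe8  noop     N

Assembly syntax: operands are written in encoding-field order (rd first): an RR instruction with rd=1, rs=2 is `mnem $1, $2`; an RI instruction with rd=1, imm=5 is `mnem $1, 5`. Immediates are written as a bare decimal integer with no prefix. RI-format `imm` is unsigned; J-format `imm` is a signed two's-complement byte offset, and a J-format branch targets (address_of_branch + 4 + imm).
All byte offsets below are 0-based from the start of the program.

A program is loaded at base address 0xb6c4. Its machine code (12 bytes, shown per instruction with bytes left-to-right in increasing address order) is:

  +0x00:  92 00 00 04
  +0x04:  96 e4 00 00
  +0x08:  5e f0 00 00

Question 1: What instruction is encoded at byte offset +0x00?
bra 4

[00] 92 00 00 04 → 0x92000004
  top 8b → 0x92 → bra [J]
  [23:0] imm=4 = 4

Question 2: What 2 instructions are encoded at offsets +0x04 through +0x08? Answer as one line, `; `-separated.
move $7, $1; sll $7, $4

+0x04: 96 e4 00 00 ⇒ word 0x96e40000 (big)
  top 8b → 0x96 → move [RR]
  [23:21] rd=7 = $7
  [20:18] rs=1 = $1
+0x08: 5e f0 00 00 ⇒ word 0x5ef00000 (big)
  top 8b → 0x5e → sll [RR]
  [23:21] rd=7 = $7
  [20:18] rs=4 = $4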